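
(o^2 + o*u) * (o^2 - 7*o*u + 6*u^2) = o^4 - 6*o^3*u - o^2*u^2 + 6*o*u^3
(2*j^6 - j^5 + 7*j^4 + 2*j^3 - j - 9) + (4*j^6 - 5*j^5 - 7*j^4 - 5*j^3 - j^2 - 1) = 6*j^6 - 6*j^5 - 3*j^3 - j^2 - j - 10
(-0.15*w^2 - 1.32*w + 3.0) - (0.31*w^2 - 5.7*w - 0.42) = -0.46*w^2 + 4.38*w + 3.42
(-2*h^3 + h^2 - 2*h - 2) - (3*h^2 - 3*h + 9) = -2*h^3 - 2*h^2 + h - 11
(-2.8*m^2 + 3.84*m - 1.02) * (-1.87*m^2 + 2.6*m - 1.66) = 5.236*m^4 - 14.4608*m^3 + 16.5394*m^2 - 9.0264*m + 1.6932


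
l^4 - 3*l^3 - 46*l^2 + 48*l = l*(l - 8)*(l - 1)*(l + 6)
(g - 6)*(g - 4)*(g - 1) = g^3 - 11*g^2 + 34*g - 24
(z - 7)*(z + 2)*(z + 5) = z^3 - 39*z - 70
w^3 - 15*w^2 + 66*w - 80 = (w - 8)*(w - 5)*(w - 2)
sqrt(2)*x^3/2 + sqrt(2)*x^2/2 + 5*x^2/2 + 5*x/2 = x*(x + 5*sqrt(2)/2)*(sqrt(2)*x/2 + sqrt(2)/2)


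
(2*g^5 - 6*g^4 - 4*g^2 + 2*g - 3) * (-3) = -6*g^5 + 18*g^4 + 12*g^2 - 6*g + 9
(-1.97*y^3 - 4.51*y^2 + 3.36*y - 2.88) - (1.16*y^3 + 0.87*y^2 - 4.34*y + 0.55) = -3.13*y^3 - 5.38*y^2 + 7.7*y - 3.43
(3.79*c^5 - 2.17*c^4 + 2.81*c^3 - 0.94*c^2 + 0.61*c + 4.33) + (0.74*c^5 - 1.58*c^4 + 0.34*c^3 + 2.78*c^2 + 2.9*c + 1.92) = 4.53*c^5 - 3.75*c^4 + 3.15*c^3 + 1.84*c^2 + 3.51*c + 6.25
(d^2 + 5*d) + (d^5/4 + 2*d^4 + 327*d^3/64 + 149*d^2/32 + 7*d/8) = d^5/4 + 2*d^4 + 327*d^3/64 + 181*d^2/32 + 47*d/8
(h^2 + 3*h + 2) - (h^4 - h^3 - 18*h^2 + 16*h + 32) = -h^4 + h^3 + 19*h^2 - 13*h - 30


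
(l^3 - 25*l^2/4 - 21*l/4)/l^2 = l - 25/4 - 21/(4*l)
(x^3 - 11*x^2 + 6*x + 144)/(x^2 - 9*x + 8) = (x^2 - 3*x - 18)/(x - 1)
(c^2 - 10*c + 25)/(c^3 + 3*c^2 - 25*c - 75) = (c - 5)/(c^2 + 8*c + 15)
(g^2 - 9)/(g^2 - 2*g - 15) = (g - 3)/(g - 5)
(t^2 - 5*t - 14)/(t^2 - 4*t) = (t^2 - 5*t - 14)/(t*(t - 4))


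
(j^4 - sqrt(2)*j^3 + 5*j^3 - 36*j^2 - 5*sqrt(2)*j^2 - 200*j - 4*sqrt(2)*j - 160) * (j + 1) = j^5 - sqrt(2)*j^4 + 6*j^4 - 31*j^3 - 6*sqrt(2)*j^3 - 236*j^2 - 9*sqrt(2)*j^2 - 360*j - 4*sqrt(2)*j - 160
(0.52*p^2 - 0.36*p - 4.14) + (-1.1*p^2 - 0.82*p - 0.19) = -0.58*p^2 - 1.18*p - 4.33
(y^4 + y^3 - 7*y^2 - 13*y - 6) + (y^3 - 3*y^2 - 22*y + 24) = y^4 + 2*y^3 - 10*y^2 - 35*y + 18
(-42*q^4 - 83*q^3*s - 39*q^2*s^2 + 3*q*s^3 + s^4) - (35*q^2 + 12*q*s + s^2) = -42*q^4 - 83*q^3*s - 39*q^2*s^2 - 35*q^2 + 3*q*s^3 - 12*q*s + s^4 - s^2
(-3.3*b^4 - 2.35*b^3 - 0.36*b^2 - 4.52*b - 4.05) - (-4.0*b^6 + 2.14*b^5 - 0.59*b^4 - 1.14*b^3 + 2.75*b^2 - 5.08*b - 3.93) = 4.0*b^6 - 2.14*b^5 - 2.71*b^4 - 1.21*b^3 - 3.11*b^2 + 0.56*b - 0.12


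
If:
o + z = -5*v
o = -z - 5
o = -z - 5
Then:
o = -z - 5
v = 1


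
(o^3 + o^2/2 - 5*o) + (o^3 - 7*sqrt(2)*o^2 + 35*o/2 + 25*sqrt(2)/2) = 2*o^3 - 7*sqrt(2)*o^2 + o^2/2 + 25*o/2 + 25*sqrt(2)/2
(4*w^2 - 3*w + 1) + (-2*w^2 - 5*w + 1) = 2*w^2 - 8*w + 2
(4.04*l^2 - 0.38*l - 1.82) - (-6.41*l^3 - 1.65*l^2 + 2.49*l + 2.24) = 6.41*l^3 + 5.69*l^2 - 2.87*l - 4.06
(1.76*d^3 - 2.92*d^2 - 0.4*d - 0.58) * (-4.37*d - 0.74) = -7.6912*d^4 + 11.458*d^3 + 3.9088*d^2 + 2.8306*d + 0.4292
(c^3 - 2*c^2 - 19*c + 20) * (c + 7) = c^4 + 5*c^3 - 33*c^2 - 113*c + 140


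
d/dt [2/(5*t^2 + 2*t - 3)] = 4*(-5*t - 1)/(5*t^2 + 2*t - 3)^2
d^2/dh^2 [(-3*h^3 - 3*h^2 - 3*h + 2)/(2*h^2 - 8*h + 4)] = (-57*h^3 + 96*h^2 - 42*h - 8)/(h^6 - 12*h^5 + 54*h^4 - 112*h^3 + 108*h^2 - 48*h + 8)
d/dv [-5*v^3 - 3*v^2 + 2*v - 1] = -15*v^2 - 6*v + 2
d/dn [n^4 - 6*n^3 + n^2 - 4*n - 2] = 4*n^3 - 18*n^2 + 2*n - 4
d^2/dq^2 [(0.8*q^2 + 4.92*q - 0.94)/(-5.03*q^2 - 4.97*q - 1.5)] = (2.8421709430404e-14*q^4 - 208.962296*q^3 + 178.913076*q^2 + 363.723324*q + 102.010292)/(127.263527*q^6 + 377.236419*q^5 + 486.590631*q^4 + 347.755373*q^3 + 145.10655*q^2 + 33.5475*q + 3.375)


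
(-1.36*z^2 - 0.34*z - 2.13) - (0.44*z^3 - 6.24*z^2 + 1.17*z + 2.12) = -0.44*z^3 + 4.88*z^2 - 1.51*z - 4.25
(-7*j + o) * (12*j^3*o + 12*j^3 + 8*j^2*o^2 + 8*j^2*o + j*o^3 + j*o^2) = -84*j^4*o - 84*j^4 - 44*j^3*o^2 - 44*j^3*o + j^2*o^3 + j^2*o^2 + j*o^4 + j*o^3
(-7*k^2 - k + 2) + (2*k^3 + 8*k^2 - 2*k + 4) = 2*k^3 + k^2 - 3*k + 6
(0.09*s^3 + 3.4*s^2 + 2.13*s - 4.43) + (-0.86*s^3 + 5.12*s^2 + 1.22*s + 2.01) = -0.77*s^3 + 8.52*s^2 + 3.35*s - 2.42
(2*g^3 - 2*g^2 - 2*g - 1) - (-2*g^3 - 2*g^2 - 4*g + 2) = 4*g^3 + 2*g - 3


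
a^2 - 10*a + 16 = (a - 8)*(a - 2)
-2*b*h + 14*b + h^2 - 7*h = (-2*b + h)*(h - 7)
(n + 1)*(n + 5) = n^2 + 6*n + 5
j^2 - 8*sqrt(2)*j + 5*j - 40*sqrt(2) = (j + 5)*(j - 8*sqrt(2))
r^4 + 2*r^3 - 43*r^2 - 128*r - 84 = (r - 7)*(r + 1)*(r + 2)*(r + 6)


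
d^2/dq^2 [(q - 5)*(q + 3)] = 2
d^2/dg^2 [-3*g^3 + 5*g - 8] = -18*g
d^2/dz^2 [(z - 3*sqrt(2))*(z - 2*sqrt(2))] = 2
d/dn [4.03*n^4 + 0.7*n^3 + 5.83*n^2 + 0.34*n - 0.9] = 16.12*n^3 + 2.1*n^2 + 11.66*n + 0.34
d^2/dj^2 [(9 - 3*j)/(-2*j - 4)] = -15/(j + 2)^3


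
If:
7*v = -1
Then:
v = -1/7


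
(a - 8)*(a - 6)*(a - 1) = a^3 - 15*a^2 + 62*a - 48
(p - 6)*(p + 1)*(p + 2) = p^3 - 3*p^2 - 16*p - 12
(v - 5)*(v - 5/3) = v^2 - 20*v/3 + 25/3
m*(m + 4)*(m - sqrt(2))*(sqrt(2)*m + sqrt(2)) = sqrt(2)*m^4 - 2*m^3 + 5*sqrt(2)*m^3 - 10*m^2 + 4*sqrt(2)*m^2 - 8*m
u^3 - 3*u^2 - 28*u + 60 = (u - 6)*(u - 2)*(u + 5)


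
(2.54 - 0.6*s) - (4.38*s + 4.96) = -4.98*s - 2.42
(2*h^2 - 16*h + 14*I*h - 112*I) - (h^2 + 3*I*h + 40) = h^2 - 16*h + 11*I*h - 40 - 112*I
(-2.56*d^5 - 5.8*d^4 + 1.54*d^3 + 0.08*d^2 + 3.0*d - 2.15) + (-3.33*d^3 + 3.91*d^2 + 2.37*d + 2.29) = -2.56*d^5 - 5.8*d^4 - 1.79*d^3 + 3.99*d^2 + 5.37*d + 0.14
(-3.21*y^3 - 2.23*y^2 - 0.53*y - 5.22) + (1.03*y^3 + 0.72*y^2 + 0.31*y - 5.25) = -2.18*y^3 - 1.51*y^2 - 0.22*y - 10.47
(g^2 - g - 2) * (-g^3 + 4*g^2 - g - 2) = -g^5 + 5*g^4 - 3*g^3 - 9*g^2 + 4*g + 4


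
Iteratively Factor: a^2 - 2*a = (a)*(a - 2)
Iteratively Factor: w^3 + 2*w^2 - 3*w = (w)*(w^2 + 2*w - 3) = w*(w - 1)*(w + 3)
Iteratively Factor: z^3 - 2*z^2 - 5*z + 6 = (z - 1)*(z^2 - z - 6) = (z - 1)*(z + 2)*(z - 3)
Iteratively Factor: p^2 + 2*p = (p + 2)*(p)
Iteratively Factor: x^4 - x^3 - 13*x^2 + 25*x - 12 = (x - 1)*(x^3 - 13*x + 12) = (x - 1)*(x + 4)*(x^2 - 4*x + 3) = (x - 1)^2*(x + 4)*(x - 3)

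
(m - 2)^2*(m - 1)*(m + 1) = m^4 - 4*m^3 + 3*m^2 + 4*m - 4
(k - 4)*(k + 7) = k^2 + 3*k - 28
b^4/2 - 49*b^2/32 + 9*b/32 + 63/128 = (b/2 + 1/4)*(b - 3/2)*(b - 3/4)*(b + 7/4)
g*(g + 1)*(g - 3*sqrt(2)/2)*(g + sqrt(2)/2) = g^4 - sqrt(2)*g^3 + g^3 - 3*g^2/2 - sqrt(2)*g^2 - 3*g/2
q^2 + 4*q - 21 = (q - 3)*(q + 7)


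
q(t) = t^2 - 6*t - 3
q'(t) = 2*t - 6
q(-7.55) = 99.30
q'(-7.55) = -21.10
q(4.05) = -10.90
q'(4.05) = 2.10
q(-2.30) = 16.09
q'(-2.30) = -10.60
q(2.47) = -11.72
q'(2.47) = -1.06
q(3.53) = -11.72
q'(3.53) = 1.06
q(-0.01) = -2.94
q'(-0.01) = -6.02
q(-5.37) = 58.06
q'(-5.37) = -16.74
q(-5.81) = 65.62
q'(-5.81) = -17.62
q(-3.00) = 24.00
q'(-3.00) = -12.00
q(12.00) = 69.00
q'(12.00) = 18.00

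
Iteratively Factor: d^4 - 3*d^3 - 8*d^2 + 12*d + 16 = (d + 2)*(d^3 - 5*d^2 + 2*d + 8) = (d - 2)*(d + 2)*(d^2 - 3*d - 4) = (d - 2)*(d + 1)*(d + 2)*(d - 4)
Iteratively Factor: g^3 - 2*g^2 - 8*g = (g - 4)*(g^2 + 2*g) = (g - 4)*(g + 2)*(g)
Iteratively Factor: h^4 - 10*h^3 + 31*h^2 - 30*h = (h)*(h^3 - 10*h^2 + 31*h - 30) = h*(h - 5)*(h^2 - 5*h + 6) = h*(h - 5)*(h - 3)*(h - 2)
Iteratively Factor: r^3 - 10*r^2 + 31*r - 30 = (r - 5)*(r^2 - 5*r + 6) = (r - 5)*(r - 2)*(r - 3)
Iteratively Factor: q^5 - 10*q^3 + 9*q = (q + 1)*(q^4 - q^3 - 9*q^2 + 9*q) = (q + 1)*(q + 3)*(q^3 - 4*q^2 + 3*q) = (q - 1)*(q + 1)*(q + 3)*(q^2 - 3*q) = q*(q - 1)*(q + 1)*(q + 3)*(q - 3)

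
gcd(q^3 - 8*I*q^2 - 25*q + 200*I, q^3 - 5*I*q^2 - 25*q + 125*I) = q^2 - 25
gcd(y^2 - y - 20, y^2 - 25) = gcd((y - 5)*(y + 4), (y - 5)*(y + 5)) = y - 5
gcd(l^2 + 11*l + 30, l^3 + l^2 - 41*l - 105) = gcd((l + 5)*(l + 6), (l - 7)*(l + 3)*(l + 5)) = l + 5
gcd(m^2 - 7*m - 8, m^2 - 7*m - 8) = m^2 - 7*m - 8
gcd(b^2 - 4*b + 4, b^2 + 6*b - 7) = 1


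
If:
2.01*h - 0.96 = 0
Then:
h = 0.48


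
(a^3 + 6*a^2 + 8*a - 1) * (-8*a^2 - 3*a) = -8*a^5 - 51*a^4 - 82*a^3 - 16*a^2 + 3*a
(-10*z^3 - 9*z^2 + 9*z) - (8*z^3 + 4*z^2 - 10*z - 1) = -18*z^3 - 13*z^2 + 19*z + 1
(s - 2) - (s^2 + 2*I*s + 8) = -s^2 + s - 2*I*s - 10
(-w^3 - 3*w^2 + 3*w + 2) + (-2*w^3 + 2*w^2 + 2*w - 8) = -3*w^3 - w^2 + 5*w - 6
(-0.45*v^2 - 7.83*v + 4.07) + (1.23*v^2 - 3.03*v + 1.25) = 0.78*v^2 - 10.86*v + 5.32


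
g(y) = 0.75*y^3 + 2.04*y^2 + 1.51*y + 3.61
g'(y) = 2.25*y^2 + 4.08*y + 1.51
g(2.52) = 32.37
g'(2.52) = 26.08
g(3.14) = 51.68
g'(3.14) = 36.51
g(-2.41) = 1.32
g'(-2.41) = 4.75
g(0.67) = 5.76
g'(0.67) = 5.25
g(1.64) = 14.88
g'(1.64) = 14.25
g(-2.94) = -2.26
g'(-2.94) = 8.96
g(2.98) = 46.07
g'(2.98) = 33.65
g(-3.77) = -13.28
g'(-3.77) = 18.11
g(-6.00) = -94.01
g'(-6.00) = 58.03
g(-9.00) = -391.49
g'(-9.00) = 147.04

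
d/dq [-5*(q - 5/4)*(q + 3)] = -10*q - 35/4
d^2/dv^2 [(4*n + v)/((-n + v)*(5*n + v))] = 2*(104*n^3 + 63*n^2*v + 12*n*v^2 + v^3)/(-125*n^6 + 300*n^5*v - 165*n^4*v^2 - 56*n^3*v^3 + 33*n^2*v^4 + 12*n*v^5 + v^6)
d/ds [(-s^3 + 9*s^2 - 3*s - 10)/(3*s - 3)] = (-2*s^3 + 12*s^2 - 18*s + 13)/(3*(s^2 - 2*s + 1))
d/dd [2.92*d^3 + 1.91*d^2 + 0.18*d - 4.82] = 8.76*d^2 + 3.82*d + 0.18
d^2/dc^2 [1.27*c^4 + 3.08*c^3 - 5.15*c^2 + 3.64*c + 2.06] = 15.24*c^2 + 18.48*c - 10.3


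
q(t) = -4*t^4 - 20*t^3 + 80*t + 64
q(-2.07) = 2.35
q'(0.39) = 69.92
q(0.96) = 119.71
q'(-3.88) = 111.31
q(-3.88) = 15.28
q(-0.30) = 40.51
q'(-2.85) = -36.96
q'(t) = -16*t^3 - 60*t^2 + 80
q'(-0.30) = 75.03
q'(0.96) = 10.55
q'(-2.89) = -34.92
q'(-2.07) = -35.18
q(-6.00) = -1280.00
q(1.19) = 117.48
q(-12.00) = -49280.00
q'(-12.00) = 19088.00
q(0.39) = 93.92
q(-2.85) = 35.08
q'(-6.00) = 1376.00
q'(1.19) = -31.93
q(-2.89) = 36.52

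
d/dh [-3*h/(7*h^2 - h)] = 21/(7*h - 1)^2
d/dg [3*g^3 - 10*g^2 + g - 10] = 9*g^2 - 20*g + 1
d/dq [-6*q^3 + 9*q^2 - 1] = 18*q*(1 - q)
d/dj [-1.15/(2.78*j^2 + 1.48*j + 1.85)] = (6.394*j + 1.702)/(2.78*j^2 + 1.48*j + 1.85)^2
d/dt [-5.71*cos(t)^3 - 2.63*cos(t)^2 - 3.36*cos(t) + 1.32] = (17.13*cos(t)^2 + 5.26*cos(t) + 3.36)*sin(t)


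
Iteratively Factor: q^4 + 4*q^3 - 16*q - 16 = (q - 2)*(q^3 + 6*q^2 + 12*q + 8) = (q - 2)*(q + 2)*(q^2 + 4*q + 4) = (q - 2)*(q + 2)^2*(q + 2)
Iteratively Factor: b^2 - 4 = (b - 2)*(b + 2)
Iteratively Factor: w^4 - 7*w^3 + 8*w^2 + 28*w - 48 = (w - 2)*(w^3 - 5*w^2 - 2*w + 24) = (w - 4)*(w - 2)*(w^2 - w - 6) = (w - 4)*(w - 2)*(w + 2)*(w - 3)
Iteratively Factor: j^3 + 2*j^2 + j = (j + 1)*(j^2 + j) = (j + 1)^2*(j)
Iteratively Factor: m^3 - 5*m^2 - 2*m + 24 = (m + 2)*(m^2 - 7*m + 12) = (m - 4)*(m + 2)*(m - 3)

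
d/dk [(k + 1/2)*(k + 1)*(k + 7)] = 3*k^2 + 17*k + 11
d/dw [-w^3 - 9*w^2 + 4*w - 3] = -3*w^2 - 18*w + 4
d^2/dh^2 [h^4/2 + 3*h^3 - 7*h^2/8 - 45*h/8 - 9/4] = 6*h^2 + 18*h - 7/4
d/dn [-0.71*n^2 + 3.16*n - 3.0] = 3.16 - 1.42*n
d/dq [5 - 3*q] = -3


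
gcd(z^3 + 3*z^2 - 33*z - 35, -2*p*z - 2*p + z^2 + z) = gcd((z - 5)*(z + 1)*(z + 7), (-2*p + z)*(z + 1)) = z + 1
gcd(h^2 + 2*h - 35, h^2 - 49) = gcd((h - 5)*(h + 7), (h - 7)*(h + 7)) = h + 7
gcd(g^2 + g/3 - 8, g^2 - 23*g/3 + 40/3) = g - 8/3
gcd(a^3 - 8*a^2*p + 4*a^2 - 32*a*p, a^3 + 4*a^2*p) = a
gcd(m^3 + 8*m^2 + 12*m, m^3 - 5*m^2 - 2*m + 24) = m + 2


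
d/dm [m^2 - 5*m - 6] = 2*m - 5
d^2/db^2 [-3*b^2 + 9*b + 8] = -6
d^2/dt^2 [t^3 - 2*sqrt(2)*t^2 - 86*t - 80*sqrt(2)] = 6*t - 4*sqrt(2)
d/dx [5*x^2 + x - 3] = 10*x + 1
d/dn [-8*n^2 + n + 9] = 1 - 16*n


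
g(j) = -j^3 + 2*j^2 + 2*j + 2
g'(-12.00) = -478.00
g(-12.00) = 1994.00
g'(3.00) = -13.00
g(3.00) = -1.00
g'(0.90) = 3.17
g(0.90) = 4.69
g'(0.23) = 2.76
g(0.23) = 2.55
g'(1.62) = 0.61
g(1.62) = 6.24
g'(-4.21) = -68.01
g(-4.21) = 103.65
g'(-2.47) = -26.18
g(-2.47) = 24.33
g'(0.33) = 2.99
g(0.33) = 2.84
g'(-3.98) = -61.44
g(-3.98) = 88.77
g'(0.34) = 3.01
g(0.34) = 2.87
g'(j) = -3*j^2 + 4*j + 2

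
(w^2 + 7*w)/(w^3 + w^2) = (w + 7)/(w*(w + 1))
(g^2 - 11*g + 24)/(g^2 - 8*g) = (g - 3)/g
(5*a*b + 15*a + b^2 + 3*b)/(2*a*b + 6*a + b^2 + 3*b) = (5*a + b)/(2*a + b)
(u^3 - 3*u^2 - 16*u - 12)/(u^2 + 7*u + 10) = (u^2 - 5*u - 6)/(u + 5)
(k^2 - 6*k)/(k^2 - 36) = k/(k + 6)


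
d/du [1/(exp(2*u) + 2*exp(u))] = -(2*exp(u) + 2)*exp(-u)/(exp(u) + 2)^2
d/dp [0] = 0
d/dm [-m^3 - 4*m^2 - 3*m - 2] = -3*m^2 - 8*m - 3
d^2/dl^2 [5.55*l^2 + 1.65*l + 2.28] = 11.1000000000000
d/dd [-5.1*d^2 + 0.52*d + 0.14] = 0.52 - 10.2*d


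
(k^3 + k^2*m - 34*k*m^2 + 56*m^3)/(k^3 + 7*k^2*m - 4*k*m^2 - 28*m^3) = (k - 4*m)/(k + 2*m)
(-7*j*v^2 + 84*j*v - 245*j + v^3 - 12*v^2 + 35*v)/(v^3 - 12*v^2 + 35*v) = (-7*j + v)/v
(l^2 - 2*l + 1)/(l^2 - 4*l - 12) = (-l^2 + 2*l - 1)/(-l^2 + 4*l + 12)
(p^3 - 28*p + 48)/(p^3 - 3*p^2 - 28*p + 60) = (p^2 + 2*p - 24)/(p^2 - p - 30)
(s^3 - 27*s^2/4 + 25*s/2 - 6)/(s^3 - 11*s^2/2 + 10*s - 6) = (4*s^2 - 19*s + 12)/(2*(2*s^2 - 7*s + 6))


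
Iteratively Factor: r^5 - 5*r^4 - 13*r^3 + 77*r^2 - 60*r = (r - 1)*(r^4 - 4*r^3 - 17*r^2 + 60*r) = (r - 5)*(r - 1)*(r^3 + r^2 - 12*r) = (r - 5)*(r - 1)*(r + 4)*(r^2 - 3*r) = (r - 5)*(r - 3)*(r - 1)*(r + 4)*(r)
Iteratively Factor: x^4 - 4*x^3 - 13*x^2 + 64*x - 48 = (x - 3)*(x^3 - x^2 - 16*x + 16) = (x - 3)*(x + 4)*(x^2 - 5*x + 4) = (x - 4)*(x - 3)*(x + 4)*(x - 1)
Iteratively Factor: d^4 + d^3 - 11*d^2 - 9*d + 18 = (d - 1)*(d^3 + 2*d^2 - 9*d - 18) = (d - 1)*(d + 3)*(d^2 - d - 6) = (d - 1)*(d + 2)*(d + 3)*(d - 3)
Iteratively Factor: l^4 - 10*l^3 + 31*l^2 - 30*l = (l - 3)*(l^3 - 7*l^2 + 10*l) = l*(l - 3)*(l^2 - 7*l + 10) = l*(l - 3)*(l - 2)*(l - 5)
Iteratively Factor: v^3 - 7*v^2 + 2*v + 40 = (v + 2)*(v^2 - 9*v + 20) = (v - 4)*(v + 2)*(v - 5)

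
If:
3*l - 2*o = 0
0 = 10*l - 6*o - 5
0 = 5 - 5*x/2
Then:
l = 5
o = 15/2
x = 2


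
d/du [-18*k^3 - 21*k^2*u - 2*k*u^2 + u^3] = -21*k^2 - 4*k*u + 3*u^2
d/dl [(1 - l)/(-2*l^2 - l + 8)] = (2*l^2 + l - (l - 1)*(4*l + 1) - 8)/(2*l^2 + l - 8)^2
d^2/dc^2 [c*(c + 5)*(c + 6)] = 6*c + 22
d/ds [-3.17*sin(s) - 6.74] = -3.17*cos(s)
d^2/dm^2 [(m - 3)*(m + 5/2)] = 2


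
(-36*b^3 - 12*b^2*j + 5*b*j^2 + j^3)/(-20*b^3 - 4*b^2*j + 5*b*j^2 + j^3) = (18*b^2 - 3*b*j - j^2)/(10*b^2 - 3*b*j - j^2)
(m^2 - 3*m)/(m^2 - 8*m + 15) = m/(m - 5)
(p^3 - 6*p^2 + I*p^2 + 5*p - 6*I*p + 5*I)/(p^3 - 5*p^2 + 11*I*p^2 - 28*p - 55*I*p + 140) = (p^2 + p*(-1 + I) - I)/(p^2 + 11*I*p - 28)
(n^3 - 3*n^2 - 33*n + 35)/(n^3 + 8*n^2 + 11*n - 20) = (n - 7)/(n + 4)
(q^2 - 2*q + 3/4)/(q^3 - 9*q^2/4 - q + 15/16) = 4*(2*q - 3)/(8*q^2 - 14*q - 15)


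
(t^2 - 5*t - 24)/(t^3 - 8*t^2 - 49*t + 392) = (t + 3)/(t^2 - 49)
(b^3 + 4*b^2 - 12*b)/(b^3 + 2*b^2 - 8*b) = (b + 6)/(b + 4)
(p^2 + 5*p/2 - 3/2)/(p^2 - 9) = (p - 1/2)/(p - 3)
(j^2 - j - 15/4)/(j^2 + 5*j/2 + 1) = (4*j^2 - 4*j - 15)/(2*(2*j^2 + 5*j + 2))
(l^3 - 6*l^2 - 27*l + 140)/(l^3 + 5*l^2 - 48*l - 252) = (l^2 + l - 20)/(l^2 + 12*l + 36)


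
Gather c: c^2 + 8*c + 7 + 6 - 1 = c^2 + 8*c + 12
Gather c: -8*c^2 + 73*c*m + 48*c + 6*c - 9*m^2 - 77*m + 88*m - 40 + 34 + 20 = -8*c^2 + c*(73*m + 54) - 9*m^2 + 11*m + 14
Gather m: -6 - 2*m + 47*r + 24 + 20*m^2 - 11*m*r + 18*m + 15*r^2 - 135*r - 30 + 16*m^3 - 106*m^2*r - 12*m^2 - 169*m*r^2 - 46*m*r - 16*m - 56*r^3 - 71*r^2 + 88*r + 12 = 16*m^3 + m^2*(8 - 106*r) + m*(-169*r^2 - 57*r) - 56*r^3 - 56*r^2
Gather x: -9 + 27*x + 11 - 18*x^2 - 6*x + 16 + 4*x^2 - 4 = -14*x^2 + 21*x + 14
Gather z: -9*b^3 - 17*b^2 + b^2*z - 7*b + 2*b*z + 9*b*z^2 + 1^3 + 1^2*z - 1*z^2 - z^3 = -9*b^3 - 17*b^2 - 7*b - z^3 + z^2*(9*b - 1) + z*(b^2 + 2*b + 1) + 1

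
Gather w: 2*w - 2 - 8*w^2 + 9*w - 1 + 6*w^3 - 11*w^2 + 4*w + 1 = 6*w^3 - 19*w^2 + 15*w - 2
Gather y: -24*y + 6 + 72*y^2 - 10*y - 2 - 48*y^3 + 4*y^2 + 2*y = -48*y^3 + 76*y^2 - 32*y + 4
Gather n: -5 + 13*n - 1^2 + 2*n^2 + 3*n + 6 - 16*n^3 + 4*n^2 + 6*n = -16*n^3 + 6*n^2 + 22*n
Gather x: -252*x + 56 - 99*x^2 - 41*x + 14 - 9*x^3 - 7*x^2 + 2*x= -9*x^3 - 106*x^2 - 291*x + 70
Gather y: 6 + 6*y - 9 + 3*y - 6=9*y - 9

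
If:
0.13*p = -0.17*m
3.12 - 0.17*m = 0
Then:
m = 18.35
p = -24.00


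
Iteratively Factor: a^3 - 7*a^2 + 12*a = (a - 4)*(a^2 - 3*a) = a*(a - 4)*(a - 3)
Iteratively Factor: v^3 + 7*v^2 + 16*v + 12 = (v + 3)*(v^2 + 4*v + 4) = (v + 2)*(v + 3)*(v + 2)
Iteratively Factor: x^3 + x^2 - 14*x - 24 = (x - 4)*(x^2 + 5*x + 6) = (x - 4)*(x + 2)*(x + 3)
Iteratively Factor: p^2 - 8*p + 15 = (p - 5)*(p - 3)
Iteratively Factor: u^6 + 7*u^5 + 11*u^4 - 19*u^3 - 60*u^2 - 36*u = (u + 1)*(u^5 + 6*u^4 + 5*u^3 - 24*u^2 - 36*u) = (u + 1)*(u + 3)*(u^4 + 3*u^3 - 4*u^2 - 12*u) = u*(u + 1)*(u + 3)*(u^3 + 3*u^2 - 4*u - 12) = u*(u + 1)*(u + 2)*(u + 3)*(u^2 + u - 6) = u*(u + 1)*(u + 2)*(u + 3)^2*(u - 2)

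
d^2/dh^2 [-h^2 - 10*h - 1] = -2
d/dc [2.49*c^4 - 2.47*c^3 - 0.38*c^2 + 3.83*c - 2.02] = 9.96*c^3 - 7.41*c^2 - 0.76*c + 3.83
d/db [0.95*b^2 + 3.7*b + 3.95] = 1.9*b + 3.7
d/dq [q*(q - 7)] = 2*q - 7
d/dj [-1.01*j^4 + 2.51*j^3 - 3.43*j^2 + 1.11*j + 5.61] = -4.04*j^3 + 7.53*j^2 - 6.86*j + 1.11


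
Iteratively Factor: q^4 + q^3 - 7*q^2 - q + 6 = (q - 1)*(q^3 + 2*q^2 - 5*q - 6) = (q - 1)*(q + 1)*(q^2 + q - 6) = (q - 2)*(q - 1)*(q + 1)*(q + 3)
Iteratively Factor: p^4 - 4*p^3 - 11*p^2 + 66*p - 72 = (p - 3)*(p^3 - p^2 - 14*p + 24) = (p - 3)*(p - 2)*(p^2 + p - 12) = (p - 3)*(p - 2)*(p + 4)*(p - 3)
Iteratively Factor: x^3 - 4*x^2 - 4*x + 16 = (x - 2)*(x^2 - 2*x - 8) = (x - 2)*(x + 2)*(x - 4)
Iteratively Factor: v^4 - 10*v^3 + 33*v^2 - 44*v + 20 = (v - 1)*(v^3 - 9*v^2 + 24*v - 20) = (v - 5)*(v - 1)*(v^2 - 4*v + 4) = (v - 5)*(v - 2)*(v - 1)*(v - 2)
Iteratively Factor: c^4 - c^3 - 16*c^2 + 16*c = (c - 4)*(c^3 + 3*c^2 - 4*c) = (c - 4)*(c + 4)*(c^2 - c) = c*(c - 4)*(c + 4)*(c - 1)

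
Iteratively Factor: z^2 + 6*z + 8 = (z + 4)*(z + 2)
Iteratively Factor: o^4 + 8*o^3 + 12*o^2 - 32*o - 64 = (o - 2)*(o^3 + 10*o^2 + 32*o + 32) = (o - 2)*(o + 2)*(o^2 + 8*o + 16) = (o - 2)*(o + 2)*(o + 4)*(o + 4)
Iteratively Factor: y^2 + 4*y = (y + 4)*(y)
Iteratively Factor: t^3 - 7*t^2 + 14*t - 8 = (t - 4)*(t^2 - 3*t + 2) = (t - 4)*(t - 1)*(t - 2)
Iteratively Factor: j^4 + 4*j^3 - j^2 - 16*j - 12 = (j + 1)*(j^3 + 3*j^2 - 4*j - 12) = (j + 1)*(j + 2)*(j^2 + j - 6) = (j - 2)*(j + 1)*(j + 2)*(j + 3)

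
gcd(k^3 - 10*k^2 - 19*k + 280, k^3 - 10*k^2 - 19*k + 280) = k^3 - 10*k^2 - 19*k + 280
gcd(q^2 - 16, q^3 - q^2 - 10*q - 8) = q - 4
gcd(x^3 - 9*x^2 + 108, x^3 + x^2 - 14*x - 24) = x + 3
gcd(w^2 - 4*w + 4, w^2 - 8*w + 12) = w - 2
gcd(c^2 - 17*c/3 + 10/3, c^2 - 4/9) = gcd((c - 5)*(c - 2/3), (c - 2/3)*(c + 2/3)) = c - 2/3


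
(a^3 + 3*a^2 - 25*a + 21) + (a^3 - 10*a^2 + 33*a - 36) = 2*a^3 - 7*a^2 + 8*a - 15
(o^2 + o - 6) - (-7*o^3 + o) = 7*o^3 + o^2 - 6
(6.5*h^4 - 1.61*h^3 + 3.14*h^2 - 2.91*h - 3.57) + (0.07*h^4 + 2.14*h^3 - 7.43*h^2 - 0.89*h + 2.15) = 6.57*h^4 + 0.53*h^3 - 4.29*h^2 - 3.8*h - 1.42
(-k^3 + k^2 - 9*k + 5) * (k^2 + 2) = -k^5 + k^4 - 11*k^3 + 7*k^2 - 18*k + 10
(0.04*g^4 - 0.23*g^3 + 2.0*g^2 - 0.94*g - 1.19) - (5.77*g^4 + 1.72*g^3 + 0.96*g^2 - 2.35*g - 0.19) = -5.73*g^4 - 1.95*g^3 + 1.04*g^2 + 1.41*g - 1.0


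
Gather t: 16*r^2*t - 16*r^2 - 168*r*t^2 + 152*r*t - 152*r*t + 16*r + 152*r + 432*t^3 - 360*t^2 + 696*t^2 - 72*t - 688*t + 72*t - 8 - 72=-16*r^2 + 168*r + 432*t^3 + t^2*(336 - 168*r) + t*(16*r^2 - 688) - 80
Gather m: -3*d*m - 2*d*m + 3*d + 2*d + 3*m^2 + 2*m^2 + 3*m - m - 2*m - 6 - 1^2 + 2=-5*d*m + 5*d + 5*m^2 - 5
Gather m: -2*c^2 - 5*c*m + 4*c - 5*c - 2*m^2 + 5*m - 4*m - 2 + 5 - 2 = -2*c^2 - c - 2*m^2 + m*(1 - 5*c) + 1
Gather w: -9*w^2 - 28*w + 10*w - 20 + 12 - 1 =-9*w^2 - 18*w - 9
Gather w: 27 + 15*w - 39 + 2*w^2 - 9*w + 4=2*w^2 + 6*w - 8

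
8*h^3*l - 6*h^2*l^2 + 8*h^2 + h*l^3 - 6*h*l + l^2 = (-4*h + l)*(-2*h + l)*(h*l + 1)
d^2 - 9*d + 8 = (d - 8)*(d - 1)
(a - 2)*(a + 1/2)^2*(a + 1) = a^4 - 11*a^2/4 - 9*a/4 - 1/2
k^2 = k^2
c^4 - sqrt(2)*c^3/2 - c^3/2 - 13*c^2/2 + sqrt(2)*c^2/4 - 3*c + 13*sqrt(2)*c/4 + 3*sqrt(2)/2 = (c - 3)*(c + 1/2)*(c + 2)*(c - sqrt(2)/2)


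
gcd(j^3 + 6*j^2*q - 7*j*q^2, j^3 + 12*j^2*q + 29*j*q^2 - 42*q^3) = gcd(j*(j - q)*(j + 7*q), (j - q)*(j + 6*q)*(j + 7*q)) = -j^2 - 6*j*q + 7*q^2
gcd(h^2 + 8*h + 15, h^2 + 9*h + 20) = h + 5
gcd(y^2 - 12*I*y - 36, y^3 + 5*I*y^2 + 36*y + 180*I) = y - 6*I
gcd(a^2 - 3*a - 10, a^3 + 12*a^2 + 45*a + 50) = a + 2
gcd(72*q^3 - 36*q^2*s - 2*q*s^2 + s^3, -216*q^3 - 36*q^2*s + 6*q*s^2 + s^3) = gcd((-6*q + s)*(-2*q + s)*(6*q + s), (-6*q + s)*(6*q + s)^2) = 36*q^2 - s^2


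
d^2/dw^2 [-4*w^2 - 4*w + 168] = -8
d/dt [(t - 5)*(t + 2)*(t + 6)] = 3*t^2 + 6*t - 28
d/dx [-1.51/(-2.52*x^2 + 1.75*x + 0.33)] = (2.6425 - 7.6104*x)/(-2.52*x^2 + 1.75*x + 0.33)^2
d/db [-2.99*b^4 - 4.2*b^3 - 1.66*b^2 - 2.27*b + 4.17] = -11.96*b^3 - 12.6*b^2 - 3.32*b - 2.27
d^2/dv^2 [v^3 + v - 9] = 6*v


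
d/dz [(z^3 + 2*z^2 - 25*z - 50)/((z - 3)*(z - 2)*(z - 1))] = 4*(-2*z^4 + 18*z^3 + z^2 - 156*z + 175)/(z^6 - 12*z^5 + 58*z^4 - 144*z^3 + 193*z^2 - 132*z + 36)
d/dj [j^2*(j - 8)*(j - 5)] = j*(4*j^2 - 39*j + 80)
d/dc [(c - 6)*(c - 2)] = 2*c - 8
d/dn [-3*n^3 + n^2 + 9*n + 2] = -9*n^2 + 2*n + 9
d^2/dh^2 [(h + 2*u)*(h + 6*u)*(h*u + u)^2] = u^2*(12*h^2 + 48*h*u + 12*h + 24*u^2 + 32*u + 2)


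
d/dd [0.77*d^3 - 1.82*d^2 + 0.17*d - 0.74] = 2.31*d^2 - 3.64*d + 0.17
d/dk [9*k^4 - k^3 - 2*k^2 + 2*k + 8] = 36*k^3 - 3*k^2 - 4*k + 2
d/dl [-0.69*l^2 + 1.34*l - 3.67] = 1.34 - 1.38*l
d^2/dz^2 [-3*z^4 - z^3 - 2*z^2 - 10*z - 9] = -36*z^2 - 6*z - 4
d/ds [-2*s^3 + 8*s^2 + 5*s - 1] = -6*s^2 + 16*s + 5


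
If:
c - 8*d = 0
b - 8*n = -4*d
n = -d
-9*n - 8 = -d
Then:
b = -48/5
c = 32/5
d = 4/5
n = -4/5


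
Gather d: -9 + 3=-6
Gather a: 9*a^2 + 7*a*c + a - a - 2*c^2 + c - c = 9*a^2 + 7*a*c - 2*c^2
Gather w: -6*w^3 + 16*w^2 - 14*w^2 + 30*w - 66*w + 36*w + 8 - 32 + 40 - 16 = -6*w^3 + 2*w^2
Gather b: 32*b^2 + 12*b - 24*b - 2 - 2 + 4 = 32*b^2 - 12*b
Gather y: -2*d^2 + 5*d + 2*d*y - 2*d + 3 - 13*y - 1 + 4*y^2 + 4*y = -2*d^2 + 3*d + 4*y^2 + y*(2*d - 9) + 2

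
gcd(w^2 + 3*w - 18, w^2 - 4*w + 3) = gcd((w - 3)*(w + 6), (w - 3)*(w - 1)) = w - 3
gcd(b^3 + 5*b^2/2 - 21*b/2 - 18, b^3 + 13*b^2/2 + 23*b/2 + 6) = b^2 + 11*b/2 + 6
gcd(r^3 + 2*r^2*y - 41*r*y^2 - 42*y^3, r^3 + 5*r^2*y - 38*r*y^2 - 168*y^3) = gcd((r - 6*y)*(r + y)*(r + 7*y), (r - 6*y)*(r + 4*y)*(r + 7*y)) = -r^2 - r*y + 42*y^2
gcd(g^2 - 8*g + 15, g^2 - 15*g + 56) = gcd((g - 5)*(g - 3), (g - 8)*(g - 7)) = 1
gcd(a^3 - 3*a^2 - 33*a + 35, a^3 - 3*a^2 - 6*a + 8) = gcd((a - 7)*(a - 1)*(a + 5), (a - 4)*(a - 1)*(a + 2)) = a - 1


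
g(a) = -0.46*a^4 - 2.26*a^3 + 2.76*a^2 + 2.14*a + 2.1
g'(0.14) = 2.77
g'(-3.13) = -25.14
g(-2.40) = 28.84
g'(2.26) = -41.25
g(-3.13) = 47.59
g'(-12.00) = 2139.10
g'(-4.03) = -9.79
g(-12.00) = -5259.42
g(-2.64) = 34.93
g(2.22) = -15.45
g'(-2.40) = -24.72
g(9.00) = -4420.68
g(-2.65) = 35.18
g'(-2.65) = -25.86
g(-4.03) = 64.89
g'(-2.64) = -25.83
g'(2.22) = -39.15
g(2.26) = -17.05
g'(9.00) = -1838.72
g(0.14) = 2.45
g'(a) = -1.84*a^3 - 6.78*a^2 + 5.52*a + 2.14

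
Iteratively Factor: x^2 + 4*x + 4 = (x + 2)*(x + 2)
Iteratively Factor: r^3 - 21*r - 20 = (r + 1)*(r^2 - r - 20) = (r + 1)*(r + 4)*(r - 5)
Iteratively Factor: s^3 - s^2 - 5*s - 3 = (s + 1)*(s^2 - 2*s - 3) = (s + 1)^2*(s - 3)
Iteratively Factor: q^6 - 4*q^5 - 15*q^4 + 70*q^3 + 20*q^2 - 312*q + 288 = (q + 3)*(q^5 - 7*q^4 + 6*q^3 + 52*q^2 - 136*q + 96) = (q - 2)*(q + 3)*(q^4 - 5*q^3 - 4*q^2 + 44*q - 48) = (q - 2)^2*(q + 3)*(q^3 - 3*q^2 - 10*q + 24) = (q - 2)^3*(q + 3)*(q^2 - q - 12) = (q - 4)*(q - 2)^3*(q + 3)*(q + 3)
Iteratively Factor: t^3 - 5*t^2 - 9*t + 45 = (t + 3)*(t^2 - 8*t + 15) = (t - 3)*(t + 3)*(t - 5)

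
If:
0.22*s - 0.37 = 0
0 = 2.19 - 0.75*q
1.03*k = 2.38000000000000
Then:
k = 2.31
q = 2.92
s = 1.68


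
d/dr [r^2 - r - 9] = 2*r - 1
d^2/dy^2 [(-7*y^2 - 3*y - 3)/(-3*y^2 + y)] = 6*(16*y^3 + 27*y^2 - 9*y + 1)/(y^3*(27*y^3 - 27*y^2 + 9*y - 1))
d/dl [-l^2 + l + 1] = 1 - 2*l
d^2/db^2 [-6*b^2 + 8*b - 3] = -12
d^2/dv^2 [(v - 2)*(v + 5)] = 2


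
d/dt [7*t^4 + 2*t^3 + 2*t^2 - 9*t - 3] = 28*t^3 + 6*t^2 + 4*t - 9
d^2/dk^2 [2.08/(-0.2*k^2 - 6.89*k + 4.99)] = (0.1664*k^2 + 5.73248*k - 2.08*(0.4*k + 6.89)*(0.8*k + 13.78) - 4.15168)/(0.2*k^2 + 6.89*k - 4.99)^3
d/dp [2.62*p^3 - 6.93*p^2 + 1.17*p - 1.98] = 7.86*p^2 - 13.86*p + 1.17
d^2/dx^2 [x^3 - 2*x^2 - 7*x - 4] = 6*x - 4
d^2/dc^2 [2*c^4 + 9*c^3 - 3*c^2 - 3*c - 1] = 24*c^2 + 54*c - 6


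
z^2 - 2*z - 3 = (z - 3)*(z + 1)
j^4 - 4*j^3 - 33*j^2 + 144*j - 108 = (j - 6)*(j - 3)*(j - 1)*(j + 6)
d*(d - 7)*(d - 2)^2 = d^4 - 11*d^3 + 32*d^2 - 28*d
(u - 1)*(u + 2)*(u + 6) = u^3 + 7*u^2 + 4*u - 12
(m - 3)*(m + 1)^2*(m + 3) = m^4 + 2*m^3 - 8*m^2 - 18*m - 9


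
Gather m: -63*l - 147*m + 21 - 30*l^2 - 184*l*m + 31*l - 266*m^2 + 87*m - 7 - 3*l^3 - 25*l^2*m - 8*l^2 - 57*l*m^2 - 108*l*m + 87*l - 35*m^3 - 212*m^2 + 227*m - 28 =-3*l^3 - 38*l^2 + 55*l - 35*m^3 + m^2*(-57*l - 478) + m*(-25*l^2 - 292*l + 167) - 14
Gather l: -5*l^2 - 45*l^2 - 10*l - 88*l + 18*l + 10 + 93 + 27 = -50*l^2 - 80*l + 130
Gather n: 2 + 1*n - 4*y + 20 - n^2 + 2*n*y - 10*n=-n^2 + n*(2*y - 9) - 4*y + 22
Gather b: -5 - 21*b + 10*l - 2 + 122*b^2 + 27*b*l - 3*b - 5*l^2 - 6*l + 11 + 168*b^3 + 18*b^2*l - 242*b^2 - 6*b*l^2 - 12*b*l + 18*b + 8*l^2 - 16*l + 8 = 168*b^3 + b^2*(18*l - 120) + b*(-6*l^2 + 15*l - 6) + 3*l^2 - 12*l + 12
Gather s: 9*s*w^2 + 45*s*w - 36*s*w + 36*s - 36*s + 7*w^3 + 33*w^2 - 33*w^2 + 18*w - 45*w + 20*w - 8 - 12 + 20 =s*(9*w^2 + 9*w) + 7*w^3 - 7*w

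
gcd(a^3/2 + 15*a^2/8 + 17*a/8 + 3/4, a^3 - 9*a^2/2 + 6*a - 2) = 1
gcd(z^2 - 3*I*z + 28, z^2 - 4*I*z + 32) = z + 4*I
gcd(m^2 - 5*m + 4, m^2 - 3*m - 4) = m - 4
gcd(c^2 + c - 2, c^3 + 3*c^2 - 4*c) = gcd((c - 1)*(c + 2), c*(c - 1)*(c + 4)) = c - 1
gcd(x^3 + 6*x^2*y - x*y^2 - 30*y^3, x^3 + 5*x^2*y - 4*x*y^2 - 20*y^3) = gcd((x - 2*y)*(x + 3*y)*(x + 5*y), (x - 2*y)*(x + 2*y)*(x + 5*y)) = x^2 + 3*x*y - 10*y^2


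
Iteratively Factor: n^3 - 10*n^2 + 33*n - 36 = (n - 3)*(n^2 - 7*n + 12) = (n - 4)*(n - 3)*(n - 3)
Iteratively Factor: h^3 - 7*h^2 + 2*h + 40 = (h - 4)*(h^2 - 3*h - 10) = (h - 5)*(h - 4)*(h + 2)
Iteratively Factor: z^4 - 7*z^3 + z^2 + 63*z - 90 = (z + 3)*(z^3 - 10*z^2 + 31*z - 30) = (z - 5)*(z + 3)*(z^2 - 5*z + 6) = (z - 5)*(z - 2)*(z + 3)*(z - 3)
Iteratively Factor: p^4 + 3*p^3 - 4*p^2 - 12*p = (p - 2)*(p^3 + 5*p^2 + 6*p) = (p - 2)*(p + 3)*(p^2 + 2*p) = (p - 2)*(p + 2)*(p + 3)*(p)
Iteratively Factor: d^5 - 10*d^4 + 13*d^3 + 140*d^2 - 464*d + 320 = (d + 4)*(d^4 - 14*d^3 + 69*d^2 - 136*d + 80) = (d - 4)*(d + 4)*(d^3 - 10*d^2 + 29*d - 20) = (d - 5)*(d - 4)*(d + 4)*(d^2 - 5*d + 4) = (d - 5)*(d - 4)^2*(d + 4)*(d - 1)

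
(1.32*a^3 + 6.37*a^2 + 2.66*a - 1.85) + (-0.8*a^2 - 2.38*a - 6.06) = 1.32*a^3 + 5.57*a^2 + 0.28*a - 7.91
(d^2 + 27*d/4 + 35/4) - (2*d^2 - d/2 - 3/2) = -d^2 + 29*d/4 + 41/4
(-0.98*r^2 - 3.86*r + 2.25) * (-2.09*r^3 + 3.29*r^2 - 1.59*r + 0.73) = 2.0482*r^5 + 4.8432*r^4 - 15.8437*r^3 + 12.8245*r^2 - 6.3953*r + 1.6425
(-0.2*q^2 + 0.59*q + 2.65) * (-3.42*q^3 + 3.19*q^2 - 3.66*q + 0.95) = 0.684*q^5 - 2.6558*q^4 - 6.4489*q^3 + 6.1041*q^2 - 9.1385*q + 2.5175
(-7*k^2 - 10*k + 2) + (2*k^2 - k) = -5*k^2 - 11*k + 2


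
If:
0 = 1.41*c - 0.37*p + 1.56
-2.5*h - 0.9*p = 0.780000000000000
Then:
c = 0.26241134751773*p - 1.1063829787234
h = -0.36*p - 0.312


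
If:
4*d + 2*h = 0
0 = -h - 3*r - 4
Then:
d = 3*r/2 + 2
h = -3*r - 4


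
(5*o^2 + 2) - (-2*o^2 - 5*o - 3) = 7*o^2 + 5*o + 5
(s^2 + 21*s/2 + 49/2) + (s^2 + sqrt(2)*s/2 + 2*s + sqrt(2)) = 2*s^2 + sqrt(2)*s/2 + 25*s/2 + sqrt(2) + 49/2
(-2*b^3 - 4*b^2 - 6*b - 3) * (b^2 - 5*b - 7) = -2*b^5 + 6*b^4 + 28*b^3 + 55*b^2 + 57*b + 21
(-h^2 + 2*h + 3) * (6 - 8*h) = 8*h^3 - 22*h^2 - 12*h + 18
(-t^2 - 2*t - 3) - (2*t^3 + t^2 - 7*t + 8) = -2*t^3 - 2*t^2 + 5*t - 11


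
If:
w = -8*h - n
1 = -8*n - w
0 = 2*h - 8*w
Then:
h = 4/263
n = -33/263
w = 1/263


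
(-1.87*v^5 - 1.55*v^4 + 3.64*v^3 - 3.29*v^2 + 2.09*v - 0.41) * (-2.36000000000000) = 4.4132*v^5 + 3.658*v^4 - 8.5904*v^3 + 7.7644*v^2 - 4.9324*v + 0.9676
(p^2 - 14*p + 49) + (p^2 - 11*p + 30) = 2*p^2 - 25*p + 79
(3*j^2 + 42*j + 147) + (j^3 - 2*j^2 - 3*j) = j^3 + j^2 + 39*j + 147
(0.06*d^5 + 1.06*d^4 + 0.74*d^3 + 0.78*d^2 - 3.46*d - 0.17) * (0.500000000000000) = 0.03*d^5 + 0.53*d^4 + 0.37*d^3 + 0.39*d^2 - 1.73*d - 0.085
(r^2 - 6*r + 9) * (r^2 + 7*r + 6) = r^4 + r^3 - 27*r^2 + 27*r + 54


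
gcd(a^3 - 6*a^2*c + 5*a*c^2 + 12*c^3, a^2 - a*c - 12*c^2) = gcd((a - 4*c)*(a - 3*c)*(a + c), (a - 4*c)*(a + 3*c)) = a - 4*c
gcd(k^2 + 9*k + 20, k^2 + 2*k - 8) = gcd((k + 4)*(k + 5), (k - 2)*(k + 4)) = k + 4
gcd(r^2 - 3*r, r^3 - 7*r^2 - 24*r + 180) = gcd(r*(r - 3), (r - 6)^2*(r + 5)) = 1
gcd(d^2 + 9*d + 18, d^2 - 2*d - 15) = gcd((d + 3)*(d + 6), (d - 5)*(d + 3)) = d + 3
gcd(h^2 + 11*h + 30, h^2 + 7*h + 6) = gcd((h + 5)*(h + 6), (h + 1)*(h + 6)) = h + 6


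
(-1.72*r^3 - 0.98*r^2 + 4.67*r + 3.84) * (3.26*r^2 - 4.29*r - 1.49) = -5.6072*r^5 + 4.184*r^4 + 21.9912*r^3 - 6.0557*r^2 - 23.4319*r - 5.7216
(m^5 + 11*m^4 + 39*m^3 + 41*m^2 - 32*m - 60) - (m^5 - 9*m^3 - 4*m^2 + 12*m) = 11*m^4 + 48*m^3 + 45*m^2 - 44*m - 60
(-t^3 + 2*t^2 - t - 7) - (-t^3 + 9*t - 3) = 2*t^2 - 10*t - 4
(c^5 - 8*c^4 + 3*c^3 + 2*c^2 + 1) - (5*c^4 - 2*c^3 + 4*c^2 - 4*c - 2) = c^5 - 13*c^4 + 5*c^3 - 2*c^2 + 4*c + 3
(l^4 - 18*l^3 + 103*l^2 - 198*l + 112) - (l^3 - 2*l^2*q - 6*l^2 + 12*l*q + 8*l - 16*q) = l^4 - 19*l^3 + 2*l^2*q + 109*l^2 - 12*l*q - 206*l + 16*q + 112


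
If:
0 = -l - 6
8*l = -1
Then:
No Solution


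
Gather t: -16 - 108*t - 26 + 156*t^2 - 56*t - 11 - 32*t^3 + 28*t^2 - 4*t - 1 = -32*t^3 + 184*t^2 - 168*t - 54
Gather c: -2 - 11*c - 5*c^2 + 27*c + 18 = -5*c^2 + 16*c + 16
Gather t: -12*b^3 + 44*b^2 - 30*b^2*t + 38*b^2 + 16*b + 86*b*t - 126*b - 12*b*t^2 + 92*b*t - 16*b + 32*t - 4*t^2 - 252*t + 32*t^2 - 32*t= -12*b^3 + 82*b^2 - 126*b + t^2*(28 - 12*b) + t*(-30*b^2 + 178*b - 252)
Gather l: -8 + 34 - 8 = 18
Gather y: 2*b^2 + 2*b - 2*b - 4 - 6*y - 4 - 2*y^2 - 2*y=2*b^2 - 2*y^2 - 8*y - 8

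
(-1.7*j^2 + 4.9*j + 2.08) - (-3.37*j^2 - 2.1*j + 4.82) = 1.67*j^2 + 7.0*j - 2.74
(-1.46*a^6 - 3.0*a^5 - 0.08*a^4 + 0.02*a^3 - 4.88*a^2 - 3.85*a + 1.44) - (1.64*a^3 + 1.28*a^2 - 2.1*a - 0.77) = -1.46*a^6 - 3.0*a^5 - 0.08*a^4 - 1.62*a^3 - 6.16*a^2 - 1.75*a + 2.21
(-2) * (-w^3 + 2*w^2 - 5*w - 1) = 2*w^3 - 4*w^2 + 10*w + 2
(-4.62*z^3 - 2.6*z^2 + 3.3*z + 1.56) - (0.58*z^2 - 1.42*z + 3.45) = -4.62*z^3 - 3.18*z^2 + 4.72*z - 1.89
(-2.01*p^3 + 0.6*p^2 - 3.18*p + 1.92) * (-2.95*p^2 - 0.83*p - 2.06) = 5.9295*p^5 - 0.1017*p^4 + 13.0236*p^3 - 4.2606*p^2 + 4.9572*p - 3.9552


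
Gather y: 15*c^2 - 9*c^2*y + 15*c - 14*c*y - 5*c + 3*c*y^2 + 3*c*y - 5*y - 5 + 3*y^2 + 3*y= 15*c^2 + 10*c + y^2*(3*c + 3) + y*(-9*c^2 - 11*c - 2) - 5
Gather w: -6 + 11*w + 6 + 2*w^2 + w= 2*w^2 + 12*w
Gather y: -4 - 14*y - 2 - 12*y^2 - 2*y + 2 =-12*y^2 - 16*y - 4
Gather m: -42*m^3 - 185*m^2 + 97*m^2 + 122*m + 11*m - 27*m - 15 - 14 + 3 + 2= -42*m^3 - 88*m^2 + 106*m - 24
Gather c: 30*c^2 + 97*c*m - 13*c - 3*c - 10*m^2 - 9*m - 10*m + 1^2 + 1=30*c^2 + c*(97*m - 16) - 10*m^2 - 19*m + 2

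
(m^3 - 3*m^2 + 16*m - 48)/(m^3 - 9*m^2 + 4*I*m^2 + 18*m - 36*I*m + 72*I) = (m - 4*I)/(m - 6)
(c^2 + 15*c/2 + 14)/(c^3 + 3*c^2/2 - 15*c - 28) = (c + 4)/(c^2 - 2*c - 8)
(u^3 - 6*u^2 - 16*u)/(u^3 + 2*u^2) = (u - 8)/u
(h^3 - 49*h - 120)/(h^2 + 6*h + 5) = (h^2 - 5*h - 24)/(h + 1)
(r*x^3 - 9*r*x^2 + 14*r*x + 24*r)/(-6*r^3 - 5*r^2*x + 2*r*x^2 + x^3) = r*(-x^3 + 9*x^2 - 14*x - 24)/(6*r^3 + 5*r^2*x - 2*r*x^2 - x^3)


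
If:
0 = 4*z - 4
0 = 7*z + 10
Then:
No Solution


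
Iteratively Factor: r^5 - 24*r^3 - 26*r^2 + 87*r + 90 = (r - 2)*(r^4 + 2*r^3 - 20*r^2 - 66*r - 45) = (r - 2)*(r + 1)*(r^3 + r^2 - 21*r - 45) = (r - 2)*(r + 1)*(r + 3)*(r^2 - 2*r - 15) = (r - 5)*(r - 2)*(r + 1)*(r + 3)*(r + 3)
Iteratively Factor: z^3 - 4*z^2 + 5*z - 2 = (z - 1)*(z^2 - 3*z + 2) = (z - 1)^2*(z - 2)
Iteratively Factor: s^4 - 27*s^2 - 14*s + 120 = (s - 5)*(s^3 + 5*s^2 - 2*s - 24) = (s - 5)*(s + 3)*(s^2 + 2*s - 8) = (s - 5)*(s + 3)*(s + 4)*(s - 2)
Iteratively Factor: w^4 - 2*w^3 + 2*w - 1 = (w - 1)*(w^3 - w^2 - w + 1) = (w - 1)^2*(w^2 - 1) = (w - 1)^2*(w + 1)*(w - 1)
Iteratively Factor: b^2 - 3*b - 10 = (b + 2)*(b - 5)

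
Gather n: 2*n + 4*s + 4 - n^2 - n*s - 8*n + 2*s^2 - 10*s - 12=-n^2 + n*(-s - 6) + 2*s^2 - 6*s - 8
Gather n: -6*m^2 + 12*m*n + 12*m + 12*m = -6*m^2 + 12*m*n + 24*m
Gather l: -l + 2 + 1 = 3 - l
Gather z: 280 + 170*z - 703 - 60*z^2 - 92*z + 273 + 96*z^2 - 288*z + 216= 36*z^2 - 210*z + 66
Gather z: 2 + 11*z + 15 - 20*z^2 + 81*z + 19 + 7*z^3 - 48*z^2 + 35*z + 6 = 7*z^3 - 68*z^2 + 127*z + 42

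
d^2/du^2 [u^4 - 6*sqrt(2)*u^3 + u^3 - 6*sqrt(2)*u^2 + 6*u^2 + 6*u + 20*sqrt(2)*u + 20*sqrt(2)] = 12*u^2 - 36*sqrt(2)*u + 6*u - 12*sqrt(2) + 12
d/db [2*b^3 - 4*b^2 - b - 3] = 6*b^2 - 8*b - 1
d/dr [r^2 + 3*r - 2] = 2*r + 3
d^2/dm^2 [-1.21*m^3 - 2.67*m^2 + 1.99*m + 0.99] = -7.26*m - 5.34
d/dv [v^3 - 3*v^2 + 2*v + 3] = 3*v^2 - 6*v + 2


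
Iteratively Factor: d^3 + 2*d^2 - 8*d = (d + 4)*(d^2 - 2*d) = (d - 2)*(d + 4)*(d)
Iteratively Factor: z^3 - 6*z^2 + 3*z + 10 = (z + 1)*(z^2 - 7*z + 10) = (z - 2)*(z + 1)*(z - 5)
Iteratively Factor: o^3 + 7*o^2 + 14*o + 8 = (o + 2)*(o^2 + 5*o + 4) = (o + 1)*(o + 2)*(o + 4)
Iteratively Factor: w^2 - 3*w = (w - 3)*(w)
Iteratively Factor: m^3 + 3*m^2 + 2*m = (m + 1)*(m^2 + 2*m) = (m + 1)*(m + 2)*(m)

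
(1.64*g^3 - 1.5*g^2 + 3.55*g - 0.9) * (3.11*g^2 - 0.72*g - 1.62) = 5.1004*g^5 - 5.8458*g^4 + 9.4637*g^3 - 2.925*g^2 - 5.103*g + 1.458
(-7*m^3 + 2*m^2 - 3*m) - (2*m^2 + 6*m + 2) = -7*m^3 - 9*m - 2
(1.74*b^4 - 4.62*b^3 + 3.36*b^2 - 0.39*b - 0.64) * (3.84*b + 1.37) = 6.6816*b^5 - 15.357*b^4 + 6.573*b^3 + 3.1056*b^2 - 2.9919*b - 0.8768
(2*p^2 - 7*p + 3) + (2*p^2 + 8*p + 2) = 4*p^2 + p + 5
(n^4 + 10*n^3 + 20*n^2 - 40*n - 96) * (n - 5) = n^5 + 5*n^4 - 30*n^3 - 140*n^2 + 104*n + 480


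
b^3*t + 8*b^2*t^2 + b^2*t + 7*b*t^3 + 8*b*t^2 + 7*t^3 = (b + t)*(b + 7*t)*(b*t + t)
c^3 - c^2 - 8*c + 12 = (c - 2)^2*(c + 3)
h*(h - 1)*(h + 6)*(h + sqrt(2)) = h^4 + sqrt(2)*h^3 + 5*h^3 - 6*h^2 + 5*sqrt(2)*h^2 - 6*sqrt(2)*h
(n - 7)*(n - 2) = n^2 - 9*n + 14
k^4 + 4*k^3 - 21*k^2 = k^2*(k - 3)*(k + 7)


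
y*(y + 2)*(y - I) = y^3 + 2*y^2 - I*y^2 - 2*I*y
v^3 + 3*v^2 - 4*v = v*(v - 1)*(v + 4)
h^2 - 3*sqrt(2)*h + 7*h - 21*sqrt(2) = (h + 7)*(h - 3*sqrt(2))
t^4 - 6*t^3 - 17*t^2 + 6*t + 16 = (t - 8)*(t - 1)*(t + 1)*(t + 2)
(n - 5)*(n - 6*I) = n^2 - 5*n - 6*I*n + 30*I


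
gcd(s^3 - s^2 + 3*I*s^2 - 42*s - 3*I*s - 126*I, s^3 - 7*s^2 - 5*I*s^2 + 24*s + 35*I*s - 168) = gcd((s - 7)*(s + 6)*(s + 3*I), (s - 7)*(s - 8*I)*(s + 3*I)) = s^2 + s*(-7 + 3*I) - 21*I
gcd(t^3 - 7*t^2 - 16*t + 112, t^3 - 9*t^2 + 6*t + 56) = t^2 - 11*t + 28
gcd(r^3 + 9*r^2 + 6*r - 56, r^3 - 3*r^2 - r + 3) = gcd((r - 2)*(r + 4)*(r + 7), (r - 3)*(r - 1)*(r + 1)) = 1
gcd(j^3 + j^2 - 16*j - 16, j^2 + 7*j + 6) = j + 1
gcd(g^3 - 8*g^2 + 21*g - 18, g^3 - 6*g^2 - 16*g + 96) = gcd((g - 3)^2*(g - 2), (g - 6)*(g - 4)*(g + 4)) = 1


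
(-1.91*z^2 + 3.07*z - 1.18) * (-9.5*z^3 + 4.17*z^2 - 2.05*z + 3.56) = 18.145*z^5 - 37.1297*z^4 + 27.9274*z^3 - 18.0137*z^2 + 13.3482*z - 4.2008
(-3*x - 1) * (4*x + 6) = -12*x^2 - 22*x - 6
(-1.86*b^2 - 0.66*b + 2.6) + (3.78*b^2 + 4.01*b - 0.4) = 1.92*b^2 + 3.35*b + 2.2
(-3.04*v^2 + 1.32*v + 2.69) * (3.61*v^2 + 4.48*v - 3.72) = -10.9744*v^4 - 8.854*v^3 + 26.9333*v^2 + 7.1408*v - 10.0068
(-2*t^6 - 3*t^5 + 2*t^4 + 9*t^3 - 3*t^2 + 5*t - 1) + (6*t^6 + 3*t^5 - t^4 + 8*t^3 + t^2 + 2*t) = 4*t^6 + t^4 + 17*t^3 - 2*t^2 + 7*t - 1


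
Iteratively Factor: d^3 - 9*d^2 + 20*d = (d)*(d^2 - 9*d + 20) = d*(d - 5)*(d - 4)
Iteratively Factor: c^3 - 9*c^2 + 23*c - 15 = (c - 3)*(c^2 - 6*c + 5) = (c - 5)*(c - 3)*(c - 1)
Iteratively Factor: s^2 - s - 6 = (s + 2)*(s - 3)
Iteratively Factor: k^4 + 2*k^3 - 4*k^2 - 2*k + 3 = (k - 1)*(k^3 + 3*k^2 - k - 3) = (k - 1)^2*(k^2 + 4*k + 3) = (k - 1)^2*(k + 3)*(k + 1)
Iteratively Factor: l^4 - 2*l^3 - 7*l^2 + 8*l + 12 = (l - 3)*(l^3 + l^2 - 4*l - 4) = (l - 3)*(l + 2)*(l^2 - l - 2) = (l - 3)*(l - 2)*(l + 2)*(l + 1)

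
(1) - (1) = 0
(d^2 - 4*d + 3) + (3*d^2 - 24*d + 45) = 4*d^2 - 28*d + 48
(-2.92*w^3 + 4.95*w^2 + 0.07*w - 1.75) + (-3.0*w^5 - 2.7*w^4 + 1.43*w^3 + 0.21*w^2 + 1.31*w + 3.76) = -3.0*w^5 - 2.7*w^4 - 1.49*w^3 + 5.16*w^2 + 1.38*w + 2.01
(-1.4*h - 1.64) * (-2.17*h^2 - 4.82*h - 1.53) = 3.038*h^3 + 10.3068*h^2 + 10.0468*h + 2.5092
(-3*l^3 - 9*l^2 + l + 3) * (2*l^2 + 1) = -6*l^5 - 18*l^4 - l^3 - 3*l^2 + l + 3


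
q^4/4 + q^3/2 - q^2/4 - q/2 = q*(q/2 + 1/2)*(q/2 + 1)*(q - 1)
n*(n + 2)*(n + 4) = n^3 + 6*n^2 + 8*n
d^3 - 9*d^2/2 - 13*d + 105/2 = (d - 5)*(d - 3)*(d + 7/2)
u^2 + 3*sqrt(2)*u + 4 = (u + sqrt(2))*(u + 2*sqrt(2))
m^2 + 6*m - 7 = (m - 1)*(m + 7)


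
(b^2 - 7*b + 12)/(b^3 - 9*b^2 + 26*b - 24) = 1/(b - 2)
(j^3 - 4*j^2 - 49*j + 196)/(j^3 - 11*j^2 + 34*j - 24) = (j^2 - 49)/(j^2 - 7*j + 6)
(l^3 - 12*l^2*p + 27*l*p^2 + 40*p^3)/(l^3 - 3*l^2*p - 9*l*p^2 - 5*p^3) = (l - 8*p)/(l + p)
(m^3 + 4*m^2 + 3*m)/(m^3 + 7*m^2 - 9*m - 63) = m*(m + 1)/(m^2 + 4*m - 21)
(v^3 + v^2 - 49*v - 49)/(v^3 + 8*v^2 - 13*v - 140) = (v^2 - 6*v - 7)/(v^2 + v - 20)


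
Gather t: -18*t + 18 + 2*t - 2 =16 - 16*t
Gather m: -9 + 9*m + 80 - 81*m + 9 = 80 - 72*m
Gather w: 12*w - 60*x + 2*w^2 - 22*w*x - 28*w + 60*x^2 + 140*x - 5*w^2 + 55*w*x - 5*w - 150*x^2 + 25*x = -3*w^2 + w*(33*x - 21) - 90*x^2 + 105*x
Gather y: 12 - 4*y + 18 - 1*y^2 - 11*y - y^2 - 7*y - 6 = -2*y^2 - 22*y + 24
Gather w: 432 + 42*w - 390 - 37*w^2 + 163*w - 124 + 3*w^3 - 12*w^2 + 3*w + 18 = 3*w^3 - 49*w^2 + 208*w - 64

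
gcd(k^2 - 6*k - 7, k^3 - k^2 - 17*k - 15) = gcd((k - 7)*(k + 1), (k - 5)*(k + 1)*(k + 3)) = k + 1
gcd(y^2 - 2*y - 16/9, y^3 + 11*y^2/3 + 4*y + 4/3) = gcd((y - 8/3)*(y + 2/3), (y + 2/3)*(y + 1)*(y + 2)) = y + 2/3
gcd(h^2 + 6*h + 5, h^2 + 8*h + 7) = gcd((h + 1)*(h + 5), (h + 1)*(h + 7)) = h + 1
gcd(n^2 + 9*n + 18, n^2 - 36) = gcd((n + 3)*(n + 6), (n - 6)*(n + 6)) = n + 6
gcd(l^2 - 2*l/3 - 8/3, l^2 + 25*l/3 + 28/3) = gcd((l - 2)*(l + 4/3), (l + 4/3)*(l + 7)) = l + 4/3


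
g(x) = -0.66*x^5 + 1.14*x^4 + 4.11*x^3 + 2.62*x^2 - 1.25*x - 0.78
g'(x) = -3.3*x^4 + 4.56*x^3 + 12.33*x^2 + 5.24*x - 1.25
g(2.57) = 58.81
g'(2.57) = 27.10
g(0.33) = -0.75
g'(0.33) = 1.95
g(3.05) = 60.85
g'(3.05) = -26.76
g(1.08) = 6.68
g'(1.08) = 20.05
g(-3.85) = 617.06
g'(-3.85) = -823.92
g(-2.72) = 99.96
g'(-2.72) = -196.67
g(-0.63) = 0.26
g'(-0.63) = -1.32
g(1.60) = 21.31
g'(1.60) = 35.75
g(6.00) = -2680.92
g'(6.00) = -2817.77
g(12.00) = -133126.50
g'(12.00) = -58711.97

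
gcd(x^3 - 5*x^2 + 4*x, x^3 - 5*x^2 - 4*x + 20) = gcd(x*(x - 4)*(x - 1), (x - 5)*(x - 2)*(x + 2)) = 1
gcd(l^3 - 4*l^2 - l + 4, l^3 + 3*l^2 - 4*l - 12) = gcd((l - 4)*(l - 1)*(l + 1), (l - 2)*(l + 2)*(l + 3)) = 1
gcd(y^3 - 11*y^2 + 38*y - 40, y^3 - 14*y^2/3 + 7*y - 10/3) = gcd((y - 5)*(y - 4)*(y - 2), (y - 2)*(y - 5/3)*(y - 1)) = y - 2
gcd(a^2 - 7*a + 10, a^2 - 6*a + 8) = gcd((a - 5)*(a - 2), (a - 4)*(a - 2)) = a - 2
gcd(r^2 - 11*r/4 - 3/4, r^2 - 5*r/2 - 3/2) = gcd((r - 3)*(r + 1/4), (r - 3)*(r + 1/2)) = r - 3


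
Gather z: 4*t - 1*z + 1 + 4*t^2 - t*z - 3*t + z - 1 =4*t^2 - t*z + t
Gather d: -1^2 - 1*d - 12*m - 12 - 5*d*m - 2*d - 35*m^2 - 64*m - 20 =d*(-5*m - 3) - 35*m^2 - 76*m - 33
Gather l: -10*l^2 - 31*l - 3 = -10*l^2 - 31*l - 3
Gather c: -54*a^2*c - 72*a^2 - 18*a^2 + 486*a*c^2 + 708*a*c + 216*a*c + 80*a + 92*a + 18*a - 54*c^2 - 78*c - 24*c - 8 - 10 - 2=-90*a^2 + 190*a + c^2*(486*a - 54) + c*(-54*a^2 + 924*a - 102) - 20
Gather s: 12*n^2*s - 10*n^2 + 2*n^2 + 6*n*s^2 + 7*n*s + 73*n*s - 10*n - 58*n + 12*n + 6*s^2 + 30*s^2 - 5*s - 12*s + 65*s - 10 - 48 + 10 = -8*n^2 - 56*n + s^2*(6*n + 36) + s*(12*n^2 + 80*n + 48) - 48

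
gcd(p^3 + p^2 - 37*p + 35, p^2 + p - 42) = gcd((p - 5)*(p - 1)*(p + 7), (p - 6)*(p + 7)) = p + 7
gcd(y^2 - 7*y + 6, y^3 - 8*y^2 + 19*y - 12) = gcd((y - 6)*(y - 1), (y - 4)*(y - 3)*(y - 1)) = y - 1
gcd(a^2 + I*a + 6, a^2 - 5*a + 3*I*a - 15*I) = a + 3*I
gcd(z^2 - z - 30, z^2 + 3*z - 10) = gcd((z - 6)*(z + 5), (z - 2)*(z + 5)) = z + 5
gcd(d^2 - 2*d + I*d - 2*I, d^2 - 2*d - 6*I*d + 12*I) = d - 2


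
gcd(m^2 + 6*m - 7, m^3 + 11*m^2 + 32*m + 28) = m + 7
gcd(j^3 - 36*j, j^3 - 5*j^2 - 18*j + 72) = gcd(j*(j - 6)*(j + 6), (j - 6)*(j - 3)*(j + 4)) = j - 6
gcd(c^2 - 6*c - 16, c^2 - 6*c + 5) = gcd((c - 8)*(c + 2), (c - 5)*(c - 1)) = 1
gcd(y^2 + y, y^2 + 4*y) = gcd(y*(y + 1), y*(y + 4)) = y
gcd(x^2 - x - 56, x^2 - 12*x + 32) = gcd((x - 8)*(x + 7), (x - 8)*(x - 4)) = x - 8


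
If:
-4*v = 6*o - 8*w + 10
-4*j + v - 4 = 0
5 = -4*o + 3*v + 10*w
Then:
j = -7*w/34 - 73/68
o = 32*w/17 - 25/17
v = -14*w/17 - 5/17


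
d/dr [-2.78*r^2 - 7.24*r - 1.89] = -5.56*r - 7.24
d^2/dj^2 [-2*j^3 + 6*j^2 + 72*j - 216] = 12 - 12*j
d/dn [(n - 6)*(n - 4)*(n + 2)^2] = 4*n^3 - 18*n^2 - 24*n + 56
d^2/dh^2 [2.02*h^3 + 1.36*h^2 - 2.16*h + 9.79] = 12.12*h + 2.72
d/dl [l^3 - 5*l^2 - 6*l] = 3*l^2 - 10*l - 6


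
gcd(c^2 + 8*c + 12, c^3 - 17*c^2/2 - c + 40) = c + 2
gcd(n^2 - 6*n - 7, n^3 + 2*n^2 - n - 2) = n + 1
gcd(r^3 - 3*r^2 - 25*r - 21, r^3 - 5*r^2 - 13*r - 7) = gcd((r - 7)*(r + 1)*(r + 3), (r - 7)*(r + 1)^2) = r^2 - 6*r - 7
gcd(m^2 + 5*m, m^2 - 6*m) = m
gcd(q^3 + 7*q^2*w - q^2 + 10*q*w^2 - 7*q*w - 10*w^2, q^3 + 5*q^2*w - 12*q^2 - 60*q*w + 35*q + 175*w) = q + 5*w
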